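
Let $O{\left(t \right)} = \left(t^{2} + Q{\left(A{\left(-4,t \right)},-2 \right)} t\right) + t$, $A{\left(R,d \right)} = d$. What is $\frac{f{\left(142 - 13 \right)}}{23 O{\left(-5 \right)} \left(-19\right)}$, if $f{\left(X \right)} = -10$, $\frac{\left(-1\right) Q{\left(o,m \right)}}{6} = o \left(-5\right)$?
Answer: $\frac{1}{33649} \approx 2.9719 \cdot 10^{-5}$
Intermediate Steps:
$Q{\left(o,m \right)} = 30 o$ ($Q{\left(o,m \right)} = - 6 o \left(-5\right) = - 6 \left(- 5 o\right) = 30 o$)
$O{\left(t \right)} = t + 31 t^{2}$ ($O{\left(t \right)} = \left(t^{2} + 30 t t\right) + t = \left(t^{2} + 30 t^{2}\right) + t = 31 t^{2} + t = t + 31 t^{2}$)
$\frac{f{\left(142 - 13 \right)}}{23 O{\left(-5 \right)} \left(-19\right)} = - \frac{10}{23 \left(- 5 \left(1 + 31 \left(-5\right)\right)\right) \left(-19\right)} = - \frac{10}{23 \left(- 5 \left(1 - 155\right)\right) \left(-19\right)} = - \frac{10}{23 \left(\left(-5\right) \left(-154\right)\right) \left(-19\right)} = - \frac{10}{23 \cdot 770 \left(-19\right)} = - \frac{10}{17710 \left(-19\right)} = - \frac{10}{-336490} = \left(-10\right) \left(- \frac{1}{336490}\right) = \frac{1}{33649}$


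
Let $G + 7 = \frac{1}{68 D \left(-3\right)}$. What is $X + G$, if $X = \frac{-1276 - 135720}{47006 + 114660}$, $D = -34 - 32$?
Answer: $- \frac{8540524823}{1088335512} \approx -7.8473$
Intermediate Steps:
$D = -66$
$G = - \frac{94247}{13464}$ ($G = -7 + \frac{1}{68 \left(-66\right) \left(-3\right)} = -7 + \frac{1}{\left(-4488\right) \left(-3\right)} = -7 + \frac{1}{13464} = - \frac{94247}{13464} \approx -6.9999$)
$X = - \frac{68498}{80833}$ ($X = - \frac{136996}{161666} = \left(-136996\right) \frac{1}{161666} = - \frac{68498}{80833} \approx -0.8474$)
$X + G = - \frac{68498}{80833} - \frac{94247}{13464} = - \frac{8540524823}{1088335512}$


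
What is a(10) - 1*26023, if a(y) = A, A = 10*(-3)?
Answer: -26053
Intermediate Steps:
A = -30
a(y) = -30
a(10) - 1*26023 = -30 - 1*26023 = -30 - 26023 = -26053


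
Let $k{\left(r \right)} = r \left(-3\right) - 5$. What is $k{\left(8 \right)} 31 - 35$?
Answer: $-934$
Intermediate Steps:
$k{\left(r \right)} = -5 - 3 r$ ($k{\left(r \right)} = - 3 r - 5 = -5 - 3 r$)
$k{\left(8 \right)} 31 - 35 = \left(-5 - 24\right) 31 - 35 = \left(-29\right) 31 - 35 = -899 - 35 = -934$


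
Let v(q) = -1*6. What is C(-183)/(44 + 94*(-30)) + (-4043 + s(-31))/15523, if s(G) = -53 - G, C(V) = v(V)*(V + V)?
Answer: -11343237/10772962 ≈ -1.0529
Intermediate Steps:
v(q) = -6
C(V) = -12*V (C(V) = -6*(V + V) = -12*V)
C(-183)/(44 + 94*(-30)) + (-4043 + s(-31))/15523 = (-12*(-183))/(44 + 94*(-30)) + (-4043 + (-53 - 1*(-31)))/15523 = 2196/(44 - 2820) + (-4043 + (-53 + 31))*(1/15523) = 2196/(-2776) + (-4043 - 22)*(1/15523) = 2196*(-1/2776) - 4065*1/15523 = -549/694 - 4065/15523 = -11343237/10772962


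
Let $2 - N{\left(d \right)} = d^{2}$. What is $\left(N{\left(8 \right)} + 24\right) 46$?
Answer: $-1748$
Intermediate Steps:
$N{\left(d \right)} = 2 - d^{2}$
$\left(N{\left(8 \right)} + 24\right) 46 = \left(\left(2 - 8^{2}\right) + 24\right) 46 = \left(\left(2 - 64\right) + 24\right) 46 = \left(-62 + 24\right) 46 = \left(-38\right) 46 = -1748$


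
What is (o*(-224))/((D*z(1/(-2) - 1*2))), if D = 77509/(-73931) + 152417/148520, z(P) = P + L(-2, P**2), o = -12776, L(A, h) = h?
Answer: -534867945644032/15529497 ≈ -3.4442e+7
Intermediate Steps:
z(P) = P + P**2
D = -5176499/233621960 (D = 77509*(-1/73931) + 152417*(1/148520) = -77509/73931 + 152417/148520 = -5176499/233621960 ≈ -0.022158)
(o*(-224))/((D*z(1/(-2) - 1*2))) = (-12776*(-224))/((-5176499*(1/(-2) - 1*2)*(1 + (1/(-2) - 1*2))/233621960)) = 2861824/((-5176499*(-1/2 - 2)*(1 + (-1/2 - 2))/233621960)) = 2861824/((-(-5176499)*(1 - 5/2)/93448784)) = 2861824/((-(-5176499)*(-3)/(93448784*2))) = 2861824/((-5176499/233621960*15/4)) = 2861824/(-15529497/186897568) = 2861824*(-186897568/15529497) = -534867945644032/15529497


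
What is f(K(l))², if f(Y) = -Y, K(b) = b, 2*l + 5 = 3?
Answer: 1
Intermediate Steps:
l = -1 (l = -5/2 + (½)*3 = -5/2 + 3/2 = -1)
f(K(l))² = (-1*(-1))² = 1² = 1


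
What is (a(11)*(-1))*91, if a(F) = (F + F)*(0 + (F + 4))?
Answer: -30030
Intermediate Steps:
a(F) = 2*F*(4 + F) (a(F) = (2*F)*(0 + (4 + F)) = (2*F)*(4 + F) = 2*F*(4 + F))
(a(11)*(-1))*91 = ((2*11*(4 + 11))*(-1))*91 = ((2*11*15)*(-1))*91 = (330*(-1))*91 = -330*91 = -30030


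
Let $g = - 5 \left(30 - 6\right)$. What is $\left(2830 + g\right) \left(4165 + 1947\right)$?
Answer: $16563520$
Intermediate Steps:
$g = -120$ ($g = \left(-5\right) 24 = -120$)
$\left(2830 + g\right) \left(4165 + 1947\right) = \left(2830 - 120\right) \left(4165 + 1947\right) = 2710 \cdot 6112 = 16563520$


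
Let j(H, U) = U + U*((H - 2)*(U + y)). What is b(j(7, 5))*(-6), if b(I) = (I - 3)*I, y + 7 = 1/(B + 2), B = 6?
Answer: -360795/32 ≈ -11275.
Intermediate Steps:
y = -55/8 (y = -7 + 1/(6 + 2) = -7 + 1/8 = -7 + ⅛ = -55/8 ≈ -6.8750)
j(H, U) = U + U*(-2 + H)*(-55/8 + U) (j(H, U) = U + U*((H - 2)*(U - 55/8)) = U + U*((-2 + H)*(-55/8 + U)) = U + U*(-2 + H)*(-55/8 + U))
b(I) = I*(-3 + I) (b(I) = (-3 + I)*I = I*(-3 + I))
b(j(7, 5))*(-6) = (((⅛)*5*(118 - 55*7 - 16*5 + 8*7*5))*(-3 + (⅛)*5*(118 - 55*7 - 16*5 + 8*7*5)))*(-6) = (((⅛)*5*(118 - 385 - 80 + 280))*(-3 + (⅛)*5*(118 - 385 - 80 + 280)))*(-6) = (((⅛)*5*(-67))*(-3 + (⅛)*5*(-67)))*(-6) = -335*(-3 - 335/8)/8*(-6) = -335/8*(-359/8)*(-6) = (120265/64)*(-6) = -360795/32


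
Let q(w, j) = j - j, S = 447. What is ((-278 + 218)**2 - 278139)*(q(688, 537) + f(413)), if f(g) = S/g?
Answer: -122718933/413 ≈ -2.9714e+5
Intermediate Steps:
q(w, j) = 0
f(g) = 447/g
((-278 + 218)**2 - 278139)*(q(688, 537) + f(413)) = ((-278 + 218)**2 - 278139)*(0 + 447/413) = ((-60)**2 - 278139)*(0 + 447*(1/413)) = (3600 - 278139)*(0 + 447/413) = -274539*447/413 = -122718933/413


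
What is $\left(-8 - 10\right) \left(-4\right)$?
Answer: $72$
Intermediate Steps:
$\left(-8 - 10\right) \left(-4\right) = \left(-18\right) \left(-4\right) = 72$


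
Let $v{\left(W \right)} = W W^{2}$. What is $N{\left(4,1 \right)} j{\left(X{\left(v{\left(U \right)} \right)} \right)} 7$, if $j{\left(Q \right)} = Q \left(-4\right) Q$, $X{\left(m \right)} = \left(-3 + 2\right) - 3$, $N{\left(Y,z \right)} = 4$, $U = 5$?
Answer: $-1792$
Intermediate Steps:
$v{\left(W \right)} = W^{3}$
$X{\left(m \right)} = -4$ ($X{\left(m \right)} = -1 - 3 = -4$)
$j{\left(Q \right)} = - 4 Q^{2}$ ($j{\left(Q \right)} = - 4 Q Q = - 4 Q^{2}$)
$N{\left(4,1 \right)} j{\left(X{\left(v{\left(U \right)} \right)} \right)} 7 = 4 \left(- 4 \left(-4\right)^{2}\right) 7 = 4 \left(\left(-4\right) 16\right) 7 = 4 \left(-64\right) 7 = \left(-256\right) 7 = -1792$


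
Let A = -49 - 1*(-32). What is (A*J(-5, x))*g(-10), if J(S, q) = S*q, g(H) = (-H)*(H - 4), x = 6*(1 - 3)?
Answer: 142800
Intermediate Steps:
x = -12 (x = 6*(-2) = -12)
g(H) = -H*(-4 + H) (g(H) = (-H)*(-4 + H) = -H*(-4 + H))
A = -17 (A = -49 + 32 = -17)
(A*J(-5, x))*g(-10) = (-(-85)*(-12))*(-10*(4 - 1*(-10))) = (-17*60)*(-10*(4 + 10)) = -(-10200)*14 = -1020*(-140) = 142800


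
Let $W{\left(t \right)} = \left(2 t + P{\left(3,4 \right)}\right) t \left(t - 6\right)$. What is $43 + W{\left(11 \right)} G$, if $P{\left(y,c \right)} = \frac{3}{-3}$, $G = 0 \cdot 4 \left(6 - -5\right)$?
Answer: $43$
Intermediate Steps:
$G = 0$ ($G = 0 \left(6 + 5\right) = 0 \cdot 11 = 0$)
$P{\left(y,c \right)} = -1$ ($P{\left(y,c \right)} = 3 \left(- \frac{1}{3}\right) = -1$)
$W{\left(t \right)} = t \left(-1 + 2 t\right) \left(-6 + t\right)$ ($W{\left(t \right)} = \left(2 t - 1\right) t \left(t - 6\right) = \left(-1 + 2 t\right) t \left(t - 6\right) = t \left(-1 + 2 t\right) \left(-6 + t\right)$)
$43 + W{\left(11 \right)} G = 43 + 11 \left(6 - 143 + 2 \cdot 11^{2}\right) 0 = 43 + 11 \left(6 - 143 + 2 \cdot 121\right) 0 = 43 + 11 \left(6 - 143 + 242\right) 0 = 43 + 11 \cdot 105 \cdot 0 = 43 + 1155 \cdot 0 = 43 + 0 = 43$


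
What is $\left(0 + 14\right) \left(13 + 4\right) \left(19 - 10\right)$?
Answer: $2142$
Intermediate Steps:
$\left(0 + 14\right) \left(13 + 4\right) \left(19 - 10\right) = 14 \cdot 17 \cdot 9 = 14 \cdot 153 = 2142$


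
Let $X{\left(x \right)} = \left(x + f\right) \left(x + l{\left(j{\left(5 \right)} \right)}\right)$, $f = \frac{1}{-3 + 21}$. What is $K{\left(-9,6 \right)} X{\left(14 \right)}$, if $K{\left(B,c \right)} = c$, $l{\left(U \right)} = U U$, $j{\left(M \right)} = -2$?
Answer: $1518$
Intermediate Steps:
$l{\left(U \right)} = U^{2}$
$f = \frac{1}{18} \approx 0.055556$
$X{\left(x \right)} = \left(4 + x\right) \left(\frac{1}{18} + x\right)$ ($X{\left(x \right)} = \left(x + \frac{1}{18}\right) \left(x + \left(-2\right)^{2}\right) = \left(\frac{1}{18} + x\right) \left(x + 4\right) = \left(\frac{1}{18} + x\right) \left(4 + x\right) = \left(4 + x\right) \left(\frac{1}{18} + x\right)$)
$K{\left(-9,6 \right)} X{\left(14 \right)} = 6 \left(\frac{2}{9} + 14^{2} + \frac{73}{18} \cdot 14\right) = 6 \left(\frac{2}{9} + 196 + \frac{511}{9}\right) = 6 \cdot 253 = 1518$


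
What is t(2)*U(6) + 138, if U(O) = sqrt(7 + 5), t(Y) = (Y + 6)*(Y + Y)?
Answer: 138 + 64*sqrt(3) ≈ 248.85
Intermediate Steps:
t(Y) = 2*Y*(6 + Y) (t(Y) = (6 + Y)*(2*Y) = 2*Y*(6 + Y))
U(O) = 2*sqrt(3) (U(O) = sqrt(12) = 2*sqrt(3))
t(2)*U(6) + 138 = (2*2*(6 + 2))*(2*sqrt(3)) + 138 = (2*2*8)*(2*sqrt(3)) + 138 = 32*(2*sqrt(3)) + 138 = 64*sqrt(3) + 138 = 138 + 64*sqrt(3)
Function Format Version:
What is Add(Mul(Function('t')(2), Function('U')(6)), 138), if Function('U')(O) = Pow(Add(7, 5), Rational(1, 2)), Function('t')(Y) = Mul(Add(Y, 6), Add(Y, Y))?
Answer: Add(138, Mul(64, Pow(3, Rational(1, 2)))) ≈ 248.85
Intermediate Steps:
Function('t')(Y) = Mul(2, Y, Add(6, Y)) (Function('t')(Y) = Mul(Add(6, Y), Mul(2, Y)) = Mul(2, Y, Add(6, Y)))
Function('U')(O) = Mul(2, Pow(3, Rational(1, 2))) (Function('U')(O) = Pow(12, Rational(1, 2)) = Mul(2, Pow(3, Rational(1, 2))))
Add(Mul(Function('t')(2), Function('U')(6)), 138) = Add(Mul(Mul(2, 2, Add(6, 2)), Mul(2, Pow(3, Rational(1, 2)))), 138) = Add(Mul(Mul(2, 2, 8), Mul(2, Pow(3, Rational(1, 2)))), 138) = Add(Mul(32, Mul(2, Pow(3, Rational(1, 2)))), 138) = Add(Mul(64, Pow(3, Rational(1, 2))), 138) = Add(138, Mul(64, Pow(3, Rational(1, 2))))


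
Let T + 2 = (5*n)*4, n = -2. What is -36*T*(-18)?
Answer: -27216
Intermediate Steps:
T = -42 (T = -2 + (5*(-2))*4 = -2 - 10*4 = -2 - 40 = -42)
-36*T*(-18) = -36*(-42)*(-18) = 1512*(-18) = -27216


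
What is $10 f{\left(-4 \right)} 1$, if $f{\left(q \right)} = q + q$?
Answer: $-80$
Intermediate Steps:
$f{\left(q \right)} = 2 q$
$10 f{\left(-4 \right)} 1 = 10 \cdot 2 \left(-4\right) 1 = 10 \left(-8\right) 1 = \left(-80\right) 1 = -80$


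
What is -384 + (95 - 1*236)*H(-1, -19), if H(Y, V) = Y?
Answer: -243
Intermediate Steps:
-384 + (95 - 1*236)*H(-1, -19) = -384 + (95 - 1*236)*(-1) = -384 + (95 - 236)*(-1) = -384 - 141*(-1) = -384 + 141 = -243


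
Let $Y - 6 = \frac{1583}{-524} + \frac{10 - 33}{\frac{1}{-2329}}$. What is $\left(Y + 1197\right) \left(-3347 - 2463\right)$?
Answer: $- \frac{83367390785}{262} \approx -3.182 \cdot 10^{8}$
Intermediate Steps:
$Y = \frac{28070669}{524}$ ($Y = 6 + \left(\frac{1583}{-524} + \frac{10 - 33}{\frac{1}{-2329}}\right) = 6 + \left(1583 \left(- \frac{1}{524}\right) + \frac{10 - 33}{- \frac{1}{2329}}\right) = 6 - - \frac{28067525}{524} = 6 + \left(- \frac{1583}{524} + 53567\right) = 6 + \frac{28067525}{524} = \frac{28070669}{524} \approx 53570.0$)
$\left(Y + 1197\right) \left(-3347 - 2463\right) = \left(\frac{28070669}{524} + 1197\right) \left(-3347 - 2463\right) = \frac{28697897}{524} \left(-5810\right) = - \frac{83367390785}{262}$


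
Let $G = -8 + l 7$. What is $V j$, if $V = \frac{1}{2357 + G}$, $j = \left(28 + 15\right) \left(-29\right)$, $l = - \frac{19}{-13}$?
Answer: $- \frac{16211}{30670} \approx -0.52856$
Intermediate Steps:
$l = \frac{19}{13}$ ($l = \left(-19\right) \left(- \frac{1}{13}\right) = \frac{19}{13} \approx 1.4615$)
$G = \frac{29}{13}$ ($G = -8 + \frac{19}{13} \cdot 7 = -8 + \frac{133}{13} = \frac{29}{13} \approx 2.2308$)
$j = -1247$ ($j = 43 \left(-29\right) = -1247$)
$V = \frac{13}{30670}$ ($V = \frac{1}{2357 + \frac{29}{13}} = \frac{1}{\frac{30670}{13}} = \frac{13}{30670} \approx 0.00042387$)
$V j = \frac{13}{30670} \left(-1247\right) = - \frac{16211}{30670}$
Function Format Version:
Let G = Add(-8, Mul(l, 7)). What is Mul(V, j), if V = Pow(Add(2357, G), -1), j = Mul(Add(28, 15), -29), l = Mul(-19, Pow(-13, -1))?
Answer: Rational(-16211, 30670) ≈ -0.52856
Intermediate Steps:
l = Rational(19, 13) (l = Mul(-19, Rational(-1, 13)) = Rational(19, 13) ≈ 1.4615)
G = Rational(29, 13) (G = Add(-8, Mul(Rational(19, 13), 7)) = Add(-8, Rational(133, 13)) = Rational(29, 13) ≈ 2.2308)
j = -1247 (j = Mul(43, -29) = -1247)
V = Rational(13, 30670) (V = Pow(Add(2357, Rational(29, 13)), -1) = Pow(Rational(30670, 13), -1) = Rational(13, 30670) ≈ 0.00042387)
Mul(V, j) = Mul(Rational(13, 30670), -1247) = Rational(-16211, 30670)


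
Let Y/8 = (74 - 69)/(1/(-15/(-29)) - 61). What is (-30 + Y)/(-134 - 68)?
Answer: 6795/44743 ≈ 0.15187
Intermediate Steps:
Y = -300/443 (Y = 8*((74 - 69)/(1/(-15/(-29)) - 61)) = 8*(5/(1/(-15*(-1/29)) - 61)) = 8*(5/(1/(15/29) - 61)) = 8*(5/(29/15 - 61)) = 8*(5/(-886/15)) = 8*(5*(-15/886)) = 8*(-75/886) = -300/443 ≈ -0.67720)
(-30 + Y)/(-134 - 68) = (-30 - 300/443)/(-134 - 68) = -13590/443/(-202) = -13590/443*(-1/202) = 6795/44743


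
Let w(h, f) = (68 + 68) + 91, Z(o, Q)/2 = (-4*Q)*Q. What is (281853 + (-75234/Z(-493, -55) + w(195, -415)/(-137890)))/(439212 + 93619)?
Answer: 47026817731843/88901200573900 ≈ 0.52898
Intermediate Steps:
Z(o, Q) = -8*Q² (Z(o, Q) = 2*((-4*Q)*Q) = 2*(-4*Q²) = -8*Q²)
w(h, f) = 227 (w(h, f) = 136 + 91 = 227)
(281853 + (-75234/Z(-493, -55) + w(195, -415)/(-137890)))/(439212 + 93619) = (281853 + (-75234/((-8*(-55)²)) + 227/(-137890)))/(439212 + 93619) = (281853 + (-75234/((-8*3025)) + 227*(-1/137890)))/532831 = (281853 + (-75234/(-24200) - 227/137890))*(1/532831) = (281853 + (-75234*(-1/24200) - 227/137890))*(1/532831) = (281853 + (37617/12100 - 227/137890))*(1/532831) = (281853 + 518426143/166846900)*(1/532831) = (47026817731843/166846900)*(1/532831) = 47026817731843/88901200573900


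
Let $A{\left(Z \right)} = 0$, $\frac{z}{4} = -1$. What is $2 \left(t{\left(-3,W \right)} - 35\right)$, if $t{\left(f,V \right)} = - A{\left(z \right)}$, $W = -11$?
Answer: $-70$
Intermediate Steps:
$z = -4$ ($z = 4 \left(-1\right) = -4$)
$t{\left(f,V \right)} = 0$ ($t{\left(f,V \right)} = \left(-1\right) 0 = 0$)
$2 \left(t{\left(-3,W \right)} - 35\right) = 2 \left(0 - 35\right) = 2 \left(-35\right) = -70$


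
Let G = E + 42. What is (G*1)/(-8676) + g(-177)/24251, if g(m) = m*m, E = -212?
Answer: 137966537/105200838 ≈ 1.3115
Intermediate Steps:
G = -170 (G = -212 + 42 = -170)
g(m) = m**2
(G*1)/(-8676) + g(-177)/24251 = -170*1/(-8676) + (-177)**2/24251 = -170*(-1/8676) + 31329*(1/24251) = 85/4338 + 31329/24251 = 137966537/105200838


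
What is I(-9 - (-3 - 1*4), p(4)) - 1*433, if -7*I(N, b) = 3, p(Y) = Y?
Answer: -3034/7 ≈ -433.43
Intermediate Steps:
I(N, b) = -3/7 (I(N, b) = -⅐*3 = -3/7)
I(-9 - (-3 - 1*4), p(4)) - 1*433 = -3/7 - 1*433 = -3/7 - 433 = -3034/7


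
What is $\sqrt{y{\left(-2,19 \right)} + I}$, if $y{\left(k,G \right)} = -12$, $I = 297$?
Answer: $\sqrt{285} \approx 16.882$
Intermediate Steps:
$\sqrt{y{\left(-2,19 \right)} + I} = \sqrt{-12 + 297} = \sqrt{285}$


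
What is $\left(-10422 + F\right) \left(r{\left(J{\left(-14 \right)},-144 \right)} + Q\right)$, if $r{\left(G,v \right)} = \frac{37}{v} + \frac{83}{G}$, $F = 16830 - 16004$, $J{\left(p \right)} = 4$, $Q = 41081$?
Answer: $- \frac{14198757385}{36} \approx -3.9441 \cdot 10^{8}$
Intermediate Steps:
$F = 826$
$\left(-10422 + F\right) \left(r{\left(J{\left(-14 \right)},-144 \right)} + Q\right) = \left(-10422 + 826\right) \left(\left(\frac{37}{-144} + \frac{83}{4}\right) + 41081\right) = - 9596 \left(\left(37 \left(- \frac{1}{144}\right) + 83 \cdot \frac{1}{4}\right) + 41081\right) = - 9596 \left(\left(- \frac{37}{144} + \frac{83}{4}\right) + 41081\right) = - 9596 \left(\frac{2951}{144} + 41081\right) = \left(-9596\right) \frac{5918615}{144} = - \frac{14198757385}{36}$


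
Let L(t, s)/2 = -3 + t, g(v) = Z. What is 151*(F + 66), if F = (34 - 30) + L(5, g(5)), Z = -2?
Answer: 11174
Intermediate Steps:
g(v) = -2
L(t, s) = -6 + 2*t (L(t, s) = 2*(-3 + t) = -6 + 2*t)
F = 8 (F = (34 - 30) + (-6 + 2*5) = 4 + (-6 + 10) = 4 + 4 = 8)
151*(F + 66) = 151*(8 + 66) = 151*74 = 11174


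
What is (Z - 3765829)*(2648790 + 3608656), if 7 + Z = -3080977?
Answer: -42843562619598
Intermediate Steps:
Z = -3080984 (Z = -7 - 3080977 = -3080984)
(Z - 3765829)*(2648790 + 3608656) = (-3080984 - 3765829)*(2648790 + 3608656) = -6846813*6257446 = -42843562619598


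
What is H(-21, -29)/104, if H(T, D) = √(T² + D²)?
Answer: √1282/104 ≈ 0.34428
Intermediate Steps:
H(T, D) = √(D² + T²)
H(-21, -29)/104 = √((-29)² + (-21)²)/104 = √(841 + 441)*(1/104) = √1282*(1/104) = √1282/104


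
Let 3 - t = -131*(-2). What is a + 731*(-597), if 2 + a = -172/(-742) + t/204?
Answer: -33029257301/75684 ≈ -4.3641e+5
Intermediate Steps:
t = -259 (t = 3 - (-131)*(-2) = 3 - 1*262 = 3 - 262 = -259)
a = -229913/75684 (a = -2 + (-172/(-742) - 259/204) = -2 + (-172*(-1/742) - 259*1/204) = -2 + (86/371 - 259/204) = -2 - 78545/75684 = -229913/75684 ≈ -3.0378)
a + 731*(-597) = -229913/75684 + 731*(-597) = -229913/75684 - 436407 = -33029257301/75684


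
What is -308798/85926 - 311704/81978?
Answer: -4341510029/587003469 ≈ -7.3961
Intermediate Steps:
-308798/85926 - 311704/81978 = -308798*1/85926 - 311704*1/81978 = -154399/42963 - 155852/40989 = -4341510029/587003469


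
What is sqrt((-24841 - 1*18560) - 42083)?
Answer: 2*I*sqrt(21371) ≈ 292.38*I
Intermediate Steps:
sqrt((-24841 - 1*18560) - 42083) = sqrt((-24841 - 18560) - 42083) = sqrt(-43401 - 42083) = sqrt(-85484) = 2*I*sqrt(21371)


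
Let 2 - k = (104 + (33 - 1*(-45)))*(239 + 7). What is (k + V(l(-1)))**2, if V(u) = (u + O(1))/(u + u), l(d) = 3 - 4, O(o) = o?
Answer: 2004352900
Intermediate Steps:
l(d) = -1
V(u) = (1 + u)/(2*u) (V(u) = (u + 1)/(u + u) = (1 + u)/((2*u)) = (1 + u)*(1/(2*u)) = (1 + u)/(2*u))
k = -44770 (k = 2 - (104 + (33 - 1*(-45)))*(239 + 7) = 2 - (104 + (33 + 45))*246 = 2 - (104 + 78)*246 = 2 - 182*246 = 2 - 1*44772 = 2 - 44772 = -44770)
(k + V(l(-1)))**2 = (-44770 + (1/2)*(1 - 1)/(-1))**2 = (-44770 + (1/2)*(-1)*0)**2 = (-44770 + 0)**2 = (-44770)**2 = 2004352900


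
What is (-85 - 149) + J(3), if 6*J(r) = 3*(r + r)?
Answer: -231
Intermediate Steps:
J(r) = r (J(r) = (3*(r + r))/6 = (3*(2*r))/6 = (6*r)/6 = r)
(-85 - 149) + J(3) = (-85 - 149) + 3 = -234 + 3 = -231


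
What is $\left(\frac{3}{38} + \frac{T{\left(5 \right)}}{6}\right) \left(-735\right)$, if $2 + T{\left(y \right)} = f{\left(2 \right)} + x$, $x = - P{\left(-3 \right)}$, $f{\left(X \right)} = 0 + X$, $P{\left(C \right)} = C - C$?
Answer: $- \frac{2205}{38} \approx -58.026$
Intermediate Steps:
$P{\left(C \right)} = 0$
$f{\left(X \right)} = X$
$x = 0$ ($x = \left(-1\right) 0 = 0$)
$T{\left(y \right)} = 0$ ($T{\left(y \right)} = -2 + \left(2 + 0\right) = -2 + 2 = 0$)
$\left(\frac{3}{38} + \frac{T{\left(5 \right)}}{6}\right) \left(-735\right) = \left(\frac{3}{38} + \frac{0}{6}\right) \left(-735\right) = \left(3 \cdot \frac{1}{38} + 0 \cdot \frac{1}{6}\right) \left(-735\right) = \left(\frac{3}{38} + 0\right) \left(-735\right) = \frac{3}{38} \left(-735\right) = - \frac{2205}{38}$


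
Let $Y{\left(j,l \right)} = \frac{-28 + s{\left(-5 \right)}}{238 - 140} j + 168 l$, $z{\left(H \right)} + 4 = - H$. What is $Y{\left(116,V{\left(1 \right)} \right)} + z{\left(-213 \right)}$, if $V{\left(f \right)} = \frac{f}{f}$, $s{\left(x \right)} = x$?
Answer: $\frac{16559}{49} \approx 337.94$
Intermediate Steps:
$z{\left(H \right)} = -4 - H$
$V{\left(f \right)} = 1$
$Y{\left(j,l \right)} = 168 l - \frac{33 j}{98}$ ($Y{\left(j,l \right)} = \frac{-28 - 5}{238 - 140} j + 168 l = - \frac{33}{98} j + 168 l = \left(-33\right) \frac{1}{98} j + 168 l = - \frac{33 j}{98} + 168 l = 168 l - \frac{33 j}{98}$)
$Y{\left(116,V{\left(1 \right)} \right)} + z{\left(-213 \right)} = \left(168 \cdot 1 - \frac{1914}{49}\right) - -209 = \left(168 - \frac{1914}{49}\right) + \left(-4 + 213\right) = \frac{6318}{49} + 209 = \frac{16559}{49}$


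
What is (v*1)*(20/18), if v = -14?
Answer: -140/9 ≈ -15.556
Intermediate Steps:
(v*1)*(20/18) = (-14*1)*(20/18) = -280/18 = -14*10/9 = -140/9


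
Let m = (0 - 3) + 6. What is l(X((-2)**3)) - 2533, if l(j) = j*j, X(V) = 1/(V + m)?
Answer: -63324/25 ≈ -2533.0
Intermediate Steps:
m = 3 (m = -3 + 6 = 3)
X(V) = 1/(3 + V) (X(V) = 1/(V + 3) = 1/(3 + V))
l(j) = j**2
l(X((-2)**3)) - 2533 = (1/(3 + (-2)**3))**2 - 2533 = (1/(3 - 8))**2 - 2533 = (1/(-5))**2 - 2533 = (-1/5)**2 - 2533 = 1/25 - 2533 = -63324/25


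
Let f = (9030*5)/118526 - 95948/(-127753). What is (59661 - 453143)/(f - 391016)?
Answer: 175238968698694/174140220439725 ≈ 1.0063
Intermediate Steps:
f = 8570190299/7571026039 (f = 45150*(1/118526) - 95948*(-1/127753) = 22575/59263 + 95948/127753 = 8570190299/7571026039 ≈ 1.1320)
(59661 - 453143)/(f - 391016) = (59661 - 453143)/(8570190299/7571026039 - 391016) = -393482/(-2960383747475325/7571026039) = -393482*(-7571026039/2960383747475325) = 175238968698694/174140220439725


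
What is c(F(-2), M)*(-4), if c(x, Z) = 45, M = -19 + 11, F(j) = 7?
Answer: -180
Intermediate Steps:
M = -8
c(F(-2), M)*(-4) = 45*(-4) = -180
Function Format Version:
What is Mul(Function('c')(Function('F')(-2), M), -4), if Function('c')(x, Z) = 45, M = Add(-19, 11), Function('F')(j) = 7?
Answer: -180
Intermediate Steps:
M = -8
Mul(Function('c')(Function('F')(-2), M), -4) = Mul(45, -4) = -180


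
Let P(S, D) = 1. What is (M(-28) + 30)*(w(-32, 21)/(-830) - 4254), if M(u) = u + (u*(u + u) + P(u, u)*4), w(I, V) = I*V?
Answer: -2778226476/415 ≈ -6.6945e+6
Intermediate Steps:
M(u) = 4 + u + 2*u² (M(u) = u + (u*(u + u) + 1*4) = u + (u*(2*u) + 4) = u + (2*u² + 4) = u + (4 + 2*u²) = 4 + u + 2*u²)
(M(-28) + 30)*(w(-32, 21)/(-830) - 4254) = ((4 - 28 + 2*(-28)²) + 30)*(-32*21/(-830) - 4254) = ((4 - 28 + 2*784) + 30)*(-672*(-1/830) - 4254) = ((4 - 28 + 1568) + 30)*(336/415 - 4254) = (1544 + 30)*(-1765074/415) = 1574*(-1765074/415) = -2778226476/415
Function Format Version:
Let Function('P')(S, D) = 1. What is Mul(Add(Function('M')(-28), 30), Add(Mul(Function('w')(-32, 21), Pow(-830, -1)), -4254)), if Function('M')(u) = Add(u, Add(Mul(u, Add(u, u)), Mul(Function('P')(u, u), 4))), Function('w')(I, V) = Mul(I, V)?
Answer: Rational(-2778226476, 415) ≈ -6.6945e+6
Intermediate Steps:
Function('M')(u) = Add(4, u, Mul(2, Pow(u, 2))) (Function('M')(u) = Add(u, Add(Mul(u, Add(u, u)), Mul(1, 4))) = Add(u, Add(Mul(u, Mul(2, u)), 4)) = Add(u, Add(Mul(2, Pow(u, 2)), 4)) = Add(u, Add(4, Mul(2, Pow(u, 2)))) = Add(4, u, Mul(2, Pow(u, 2))))
Mul(Add(Function('M')(-28), 30), Add(Mul(Function('w')(-32, 21), Pow(-830, -1)), -4254)) = Mul(Add(Add(4, -28, Mul(2, Pow(-28, 2))), 30), Add(Mul(Mul(-32, 21), Pow(-830, -1)), -4254)) = Mul(Add(Add(4, -28, Mul(2, 784)), 30), Add(Mul(-672, Rational(-1, 830)), -4254)) = Mul(Add(Add(4, -28, 1568), 30), Add(Rational(336, 415), -4254)) = Mul(Add(1544, 30), Rational(-1765074, 415)) = Mul(1574, Rational(-1765074, 415)) = Rational(-2778226476, 415)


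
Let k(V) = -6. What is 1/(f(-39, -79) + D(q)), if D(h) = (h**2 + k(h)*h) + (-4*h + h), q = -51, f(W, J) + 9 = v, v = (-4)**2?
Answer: 1/3067 ≈ 0.00032605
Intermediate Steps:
v = 16
f(W, J) = 7 (f(W, J) = -9 + 16 = 7)
D(h) = h**2 - 9*h (D(h) = (h**2 - 6*h) + (-4*h + h) = (h**2 - 6*h) - 3*h = h**2 - 9*h)
1/(f(-39, -79) + D(q)) = 1/(7 - 51*(-9 - 51)) = 1/(7 - 51*(-60)) = 1/(7 + 3060) = 1/3067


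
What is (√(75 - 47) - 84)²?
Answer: 7084 - 336*√7 ≈ 6195.0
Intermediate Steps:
(√(75 - 47) - 84)² = (√28 - 84)² = (2*√7 - 84)² = (-84 + 2*√7)²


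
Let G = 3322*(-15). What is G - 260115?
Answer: -309945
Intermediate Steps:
G = -49830
G - 260115 = -49830 - 260115 = -309945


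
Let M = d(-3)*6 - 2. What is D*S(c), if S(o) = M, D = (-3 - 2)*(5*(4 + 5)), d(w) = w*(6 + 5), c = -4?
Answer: 45000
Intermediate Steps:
d(w) = 11*w (d(w) = w*11 = 11*w)
D = -225 (D = -25*9 = -5*45 = -225)
M = -200 (M = (11*(-3))*6 - 2 = -33*6 - 2 = -198 - 2 = -200)
S(o) = -200
D*S(c) = -225*(-200) = 45000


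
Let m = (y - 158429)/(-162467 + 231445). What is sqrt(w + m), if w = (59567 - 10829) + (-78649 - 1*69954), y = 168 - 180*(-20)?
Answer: I*sqrt(2811625984622)/5306 ≈ 316.02*I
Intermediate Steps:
y = 3768 (y = 168 + 3600 = 3768)
w = -99865 (w = 48738 + (-78649 - 69954) = 48738 - 148603 = -99865)
m = -11897/5306 (m = (3768 - 158429)/(-162467 + 231445) = -154661/68978 = -154661*1/68978 = -11897/5306 ≈ -2.2422)
sqrt(w + m) = sqrt(-99865 - 11897/5306) = sqrt(-529895587/5306) = I*sqrt(2811625984622)/5306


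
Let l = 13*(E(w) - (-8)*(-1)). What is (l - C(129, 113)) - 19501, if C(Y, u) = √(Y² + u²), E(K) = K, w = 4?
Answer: -19553 - √29410 ≈ -19725.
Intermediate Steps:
l = -52 (l = 13*(4 - (-8)*(-1)) = 13*(4 - 8*1) = 13*(4 - 8) = 13*(-4) = -52)
(l - C(129, 113)) - 19501 = (-52 - √(129² + 113²)) - 19501 = (-52 - √(16641 + 12769)) - 19501 = (-52 - √29410) - 19501 = -19553 - √29410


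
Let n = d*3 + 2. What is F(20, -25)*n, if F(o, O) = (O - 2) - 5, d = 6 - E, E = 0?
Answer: -640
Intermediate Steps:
d = 6 (d = 6 - 1*0 = 6 + 0 = 6)
F(o, O) = -7 + O (F(o, O) = (-2 + O) - 5 = -7 + O)
n = 20 (n = 6*3 + 2 = 18 + 2 = 20)
F(20, -25)*n = (-7 - 25)*20 = -32*20 = -640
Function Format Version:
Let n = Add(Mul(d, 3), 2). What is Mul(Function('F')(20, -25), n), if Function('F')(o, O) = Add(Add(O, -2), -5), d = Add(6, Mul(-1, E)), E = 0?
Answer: -640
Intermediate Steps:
d = 6 (d = Add(6, Mul(-1, 0)) = Add(6, 0) = 6)
Function('F')(o, O) = Add(-7, O) (Function('F')(o, O) = Add(Add(-2, O), -5) = Add(-7, O))
n = 20 (n = Add(Mul(6, 3), 2) = Add(18, 2) = 20)
Mul(Function('F')(20, -25), n) = Mul(Add(-7, -25), 20) = Mul(-32, 20) = -640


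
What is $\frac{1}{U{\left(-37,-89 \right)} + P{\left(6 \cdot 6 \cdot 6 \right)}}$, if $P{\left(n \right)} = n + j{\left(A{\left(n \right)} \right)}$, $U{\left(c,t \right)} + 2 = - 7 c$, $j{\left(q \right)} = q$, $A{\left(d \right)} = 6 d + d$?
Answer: $\frac{1}{1985} \approx 0.00050378$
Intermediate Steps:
$A{\left(d \right)} = 7 d$
$U{\left(c,t \right)} = -2 - 7 c$
$P{\left(n \right)} = 8 n$ ($P{\left(n \right)} = n + 7 n = 8 n$)
$\frac{1}{U{\left(-37,-89 \right)} + P{\left(6 \cdot 6 \cdot 6 \right)}} = \frac{1}{\left(-2 - -259\right) + 8 \cdot 6 \cdot 6 \cdot 6} = \frac{1}{\left(-2 + 259\right) + 8 \cdot 36 \cdot 6} = \frac{1}{257 + 8 \cdot 216} = \frac{1}{257 + 1728} = \frac{1}{1985}$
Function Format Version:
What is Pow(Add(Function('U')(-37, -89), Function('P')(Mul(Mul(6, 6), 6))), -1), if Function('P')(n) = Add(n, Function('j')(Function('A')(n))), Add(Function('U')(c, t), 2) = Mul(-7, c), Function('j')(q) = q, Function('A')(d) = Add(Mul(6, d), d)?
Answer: Rational(1, 1985) ≈ 0.00050378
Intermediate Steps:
Function('A')(d) = Mul(7, d)
Function('U')(c, t) = Add(-2, Mul(-7, c))
Function('P')(n) = Mul(8, n) (Function('P')(n) = Add(n, Mul(7, n)) = Mul(8, n))
Pow(Add(Function('U')(-37, -89), Function('P')(Mul(Mul(6, 6), 6))), -1) = Pow(Add(Add(-2, Mul(-7, -37)), Mul(8, Mul(Mul(6, 6), 6))), -1) = Pow(Add(Add(-2, 259), Mul(8, Mul(36, 6))), -1) = Pow(Add(257, Mul(8, 216)), -1) = Pow(Add(257, 1728), -1) = Pow(1985, -1) = Rational(1, 1985)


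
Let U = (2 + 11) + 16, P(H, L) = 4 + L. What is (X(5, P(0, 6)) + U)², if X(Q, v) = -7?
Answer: 484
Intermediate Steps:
U = 29 (U = 13 + 16 = 29)
(X(5, P(0, 6)) + U)² = (-7 + 29)² = 22² = 484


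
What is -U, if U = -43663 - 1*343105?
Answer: 386768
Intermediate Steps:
U = -386768 (U = -43663 - 343105 = -386768)
-U = -1*(-386768) = 386768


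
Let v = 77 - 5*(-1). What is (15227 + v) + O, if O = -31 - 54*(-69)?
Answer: 19004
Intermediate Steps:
v = 82 (v = 77 + 5 = 82)
O = 3695 (O = -31 + 3726 = 3695)
(15227 + v) + O = (15227 + 82) + 3695 = 15309 + 3695 = 19004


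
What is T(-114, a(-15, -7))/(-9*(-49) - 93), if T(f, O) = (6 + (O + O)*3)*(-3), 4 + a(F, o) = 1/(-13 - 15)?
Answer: 255/1624 ≈ 0.15702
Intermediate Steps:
a(F, o) = -113/28 (a(F, o) = -4 + 1/(-13 - 15) = -4 + 1/(-28) = -4 - 1/28 = -113/28)
T(f, O) = -18 - 18*O (T(f, O) = (6 + (2*O)*3)*(-3) = (6 + 6*O)*(-3) = -18 - 18*O)
T(-114, a(-15, -7))/(-9*(-49) - 93) = (-18 - 18*(-113/28))/(-9*(-49) - 93) = (-18 + 1017/14)/(441 - 93) = (765/14)/348 = (765/14)*(1/348) = 255/1624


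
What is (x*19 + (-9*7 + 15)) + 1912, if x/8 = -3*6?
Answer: -872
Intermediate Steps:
x = -144 (x = 8*(-3*6) = 8*(-18) = -144)
(x*19 + (-9*7 + 15)) + 1912 = (-144*19 + (-9*7 + 15)) + 1912 = (-2736 + (-63 + 15)) + 1912 = (-2736 - 48) + 1912 = -2784 + 1912 = -872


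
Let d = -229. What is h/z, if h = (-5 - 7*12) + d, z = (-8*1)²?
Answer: -159/32 ≈ -4.9688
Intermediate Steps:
z = 64 (z = (-8)² = 64)
h = -318 (h = (-5 - 7*12) - 229 = (-5 - 84) - 229 = -89 - 229 = -318)
h/z = -318/64 = -318*1/64 = -159/32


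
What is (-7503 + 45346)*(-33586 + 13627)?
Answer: -755308437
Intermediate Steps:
(-7503 + 45346)*(-33586 + 13627) = 37843*(-19959) = -755308437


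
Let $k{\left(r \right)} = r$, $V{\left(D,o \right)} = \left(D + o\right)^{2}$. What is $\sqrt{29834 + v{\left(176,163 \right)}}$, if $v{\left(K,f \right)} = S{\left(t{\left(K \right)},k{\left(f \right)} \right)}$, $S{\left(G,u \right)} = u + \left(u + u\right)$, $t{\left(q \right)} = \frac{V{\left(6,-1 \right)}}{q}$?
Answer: $\sqrt{30323} \approx 174.14$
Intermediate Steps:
$t{\left(q \right)} = \frac{25}{q}$ ($t{\left(q \right)} = \frac{\left(6 - 1\right)^{2}}{q} = \frac{5^{2}}{q} = \frac{25}{q}$)
$S{\left(G,u \right)} = 3 u$ ($S{\left(G,u \right)} = u + 2 u = 3 u$)
$v{\left(K,f \right)} = 3 f$
$\sqrt{29834 + v{\left(176,163 \right)}} = \sqrt{29834 + 3 \cdot 163} = \sqrt{29834 + 489} = \sqrt{30323}$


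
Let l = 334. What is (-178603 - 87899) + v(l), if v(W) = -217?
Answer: -266719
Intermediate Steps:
(-178603 - 87899) + v(l) = (-178603 - 87899) - 217 = -266502 - 217 = -266719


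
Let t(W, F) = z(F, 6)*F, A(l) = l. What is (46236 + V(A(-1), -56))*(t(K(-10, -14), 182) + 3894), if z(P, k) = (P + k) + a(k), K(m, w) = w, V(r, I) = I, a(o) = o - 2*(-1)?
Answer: 1827157880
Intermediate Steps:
a(o) = 2 + o (a(o) = o + 2 = 2 + o)
z(P, k) = 2 + P + 2*k (z(P, k) = (P + k) + (2 + k) = 2 + P + 2*k)
t(W, F) = F*(14 + F) (t(W, F) = (2 + F + 2*6)*F = (2 + F + 12)*F = (14 + F)*F = F*(14 + F))
(46236 + V(A(-1), -56))*(t(K(-10, -14), 182) + 3894) = (46236 - 56)*(182*(14 + 182) + 3894) = 46180*(182*196 + 3894) = 46180*(35672 + 3894) = 46180*39566 = 1827157880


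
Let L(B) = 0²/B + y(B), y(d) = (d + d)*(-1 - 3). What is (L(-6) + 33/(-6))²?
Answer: 7225/4 ≈ 1806.3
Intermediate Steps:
y(d) = -8*d (y(d) = (2*d)*(-4) = -8*d)
L(B) = -8*B (L(B) = 0²/B - 8*B = 0/B - 8*B = 0 - 8*B = -8*B)
(L(-6) + 33/(-6))² = (-8*(-6) + 33/(-6))² = (48 + 33*(-⅙))² = (48 - 11/2)² = (85/2)² = 7225/4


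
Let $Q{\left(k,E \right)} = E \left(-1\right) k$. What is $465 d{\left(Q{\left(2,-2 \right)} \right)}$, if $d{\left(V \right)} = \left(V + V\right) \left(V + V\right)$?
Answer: $29760$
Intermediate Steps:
$Q{\left(k,E \right)} = - E k$
$d{\left(V \right)} = 4 V^{2}$ ($d{\left(V \right)} = 2 V 2 V = 4 V^{2}$)
$465 d{\left(Q{\left(2,-2 \right)} \right)} = 465 \cdot 4 \left(\left(-1\right) \left(-2\right) 2\right)^{2} = 465 \cdot 4 \cdot 4^{2} = 465 \cdot 4 \cdot 16 = 465 \cdot 64 = 29760$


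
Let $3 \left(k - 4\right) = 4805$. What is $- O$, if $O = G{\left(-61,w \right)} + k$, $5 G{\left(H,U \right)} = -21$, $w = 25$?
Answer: $- \frac{24022}{15} \approx -1601.5$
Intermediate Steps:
$G{\left(H,U \right)} = - \frac{21}{5}$ ($G{\left(H,U \right)} = \frac{1}{5} \left(-21\right) = - \frac{21}{5}$)
$k = \frac{4817}{3}$ ($k = 4 + \frac{1}{3} \cdot 4805 = 4 + \frac{4805}{3} = \frac{4817}{3} \approx 1605.7$)
$O = \frac{24022}{15}$ ($O = - \frac{21}{5} + \frac{4817}{3} = \frac{24022}{15} \approx 1601.5$)
$- O = \left(-1\right) \frac{24022}{15} = - \frac{24022}{15}$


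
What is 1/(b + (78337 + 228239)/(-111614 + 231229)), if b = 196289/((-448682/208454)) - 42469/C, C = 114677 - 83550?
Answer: -835278997851805/76171656794345342818 ≈ -1.0966e-5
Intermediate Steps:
C = 31127
b = -636824793158510/6983062307 (b = 196289/((-448682/208454)) - 42469/31127 = 196289/((-448682*1/208454)) - 42469*1/31127 = 196289/(-224341/104227) - 42469/31127 = 196289*(-104227/224341) - 42469/31127 = -20458613603/224341 - 42469/31127 = -636824793158510/6983062307 ≈ -91196.)
1/(b + (78337 + 228239)/(-111614 + 231229)) = 1/(-636824793158510/6983062307 + (78337 + 228239)/(-111614 + 231229)) = 1/(-636824793158510/6983062307 + 306576/119615) = 1/(-76171656794345342818/835278997851805) = -835278997851805/76171656794345342818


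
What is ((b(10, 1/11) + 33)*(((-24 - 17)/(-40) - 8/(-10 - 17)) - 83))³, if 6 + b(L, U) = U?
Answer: -2270683381334749816553/209584584000 ≈ -1.0834e+10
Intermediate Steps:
b(L, U) = -6 + U
((b(10, 1/11) + 33)*(((-24 - 17)/(-40) - 8/(-10 - 17)) - 83))³ = (((-6 + 1/11) + 33)*(((-24 - 17)/(-40) - 8/(-10 - 17)) - 83))³ = (((-6 + 1/11) + 33)*((-41*(-1/40) - 8/(-27)) - 83))³ = ((-65/11 + 33)*((41/40 - 8*(-1/27)) - 83))³ = (298*((41/40 + 8/27) - 83)/11)³ = (298*(1427/1080 - 83)/11)³ = ((298/11)*(-88213/1080))³ = (-13143737/5940)³ = -2270683381334749816553/209584584000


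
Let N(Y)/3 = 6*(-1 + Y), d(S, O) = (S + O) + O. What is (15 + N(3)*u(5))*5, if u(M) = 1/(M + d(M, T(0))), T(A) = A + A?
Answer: 93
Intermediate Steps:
T(A) = 2*A
d(S, O) = S + 2*O (d(S, O) = (O + S) + O = S + 2*O)
N(Y) = -18 + 18*Y (N(Y) = 3*(6*(-1 + Y)) = 3*(-6 + 6*Y) = -18 + 18*Y)
u(M) = 1/(2*M) (u(M) = 1/(M + (M + 2*(2*0))) = 1/(M + (M + 2*0)) = 1/(M + (M + 0)) = 1/(M + M) = 1/(2*M))
(15 + N(3)*u(5))*5 = (15 + (-18 + 18*3)*((1/2)/5))*5 = (15 + (-18 + 54)*((1/2)*(1/5)))*5 = (15 + 36*(1/10))*5 = (15 + 18/5)*5 = (93/5)*5 = 93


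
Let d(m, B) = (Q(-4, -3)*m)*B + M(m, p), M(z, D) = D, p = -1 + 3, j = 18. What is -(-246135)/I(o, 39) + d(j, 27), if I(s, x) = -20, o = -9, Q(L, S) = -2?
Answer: -53107/4 ≈ -13277.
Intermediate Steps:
p = 2
d(m, B) = 2 - 2*B*m (d(m, B) = (-2*m)*B + 2 = -2*B*m + 2 = 2 - 2*B*m)
-(-246135)/I(o, 39) + d(j, 27) = -(-246135)/(-20) + (2 - 2*27*18) = -(-246135)*(-1)/20 + (2 - 972) = -183*269/4 - 970 = -49227/4 - 970 = -53107/4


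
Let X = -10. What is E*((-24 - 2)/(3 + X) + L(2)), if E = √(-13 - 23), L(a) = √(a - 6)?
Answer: -12 + 156*I/7 ≈ -12.0 + 22.286*I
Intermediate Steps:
L(a) = √(-6 + a)
E = 6*I (E = √(-36) = 6*I ≈ 6.0*I)
E*((-24 - 2)/(3 + X) + L(2)) = (6*I)*((-24 - 2)/(3 - 10) + √(-6 + 2)) = (6*I)*(-26/(-7) + √(-4)) = (6*I)*(-26*(-⅐) + 2*I) = (6*I)*(26/7 + 2*I) = 6*I*(26/7 + 2*I)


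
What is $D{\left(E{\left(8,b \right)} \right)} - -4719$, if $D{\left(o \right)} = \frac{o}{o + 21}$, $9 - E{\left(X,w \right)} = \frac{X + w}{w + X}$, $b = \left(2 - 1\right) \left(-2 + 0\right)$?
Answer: $\frac{136859}{29} \approx 4719.3$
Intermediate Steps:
$b = -2$ ($b = 1 \left(-2\right) = -2$)
$E{\left(X,w \right)} = 8$ ($E{\left(X,w \right)} = 9 - \frac{X + w}{w + X} = 9 - \frac{X + w}{X + w} = 9 - 1 = 8$)
$D{\left(o \right)} = \frac{o}{21 + o}$
$D{\left(E{\left(8,b \right)} \right)} - -4719 = \frac{8}{21 + 8} - -4719 = \frac{8}{29} + 4719 = \frac{136859}{29}$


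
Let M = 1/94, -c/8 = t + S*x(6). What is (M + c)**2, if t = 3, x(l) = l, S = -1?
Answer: 5094049/8836 ≈ 576.51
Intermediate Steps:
c = 24 (c = -8*(3 - 1*6) = -8*(3 - 6) = -8*(-3) = 24)
M = 1/94 ≈ 0.010638
(M + c)**2 = (1/94 + 24)**2 = (2257/94)**2 = 5094049/8836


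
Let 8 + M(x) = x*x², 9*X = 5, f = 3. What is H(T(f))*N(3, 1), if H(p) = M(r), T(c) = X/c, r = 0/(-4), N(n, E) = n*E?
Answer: -24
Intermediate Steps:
N(n, E) = E*n
X = 5/9 (X = (⅑)*5 = 5/9 ≈ 0.55556)
r = 0 (r = 0*(-¼) = 0)
T(c) = 5/(9*c)
M(x) = -8 + x³ (M(x) = -8 + x*x² = -8 + x³)
H(p) = -8 (H(p) = -8 + 0³ = -8 + 0 = -8)
H(T(f))*N(3, 1) = -8*3 = -24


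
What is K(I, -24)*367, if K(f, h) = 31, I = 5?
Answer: 11377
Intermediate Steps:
K(I, -24)*367 = 31*367 = 11377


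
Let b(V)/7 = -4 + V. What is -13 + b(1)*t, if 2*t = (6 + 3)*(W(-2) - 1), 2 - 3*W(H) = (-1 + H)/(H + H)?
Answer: 337/8 ≈ 42.125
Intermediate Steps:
W(H) = ⅔ - (-1 + H)/(6*H) (W(H) = ⅔ - (-1 + H)/(3*(H + H)) = ⅔ - (-1 + H)/(3*(2*H)) = ⅔ - (-1 + H)*1/(2*H)/3 = ⅔ - (-1 + H)/(6*H))
b(V) = -28 + 7*V (b(V) = 7*(-4 + V) = -28 + 7*V)
t = -21/8 (t = ((6 + 3)*((⅙)*(1 + 3*(-2))/(-2) - 1))/2 = (9*((⅙)*(-½)*(1 - 6) - 1))/2 = (9*((⅙)*(-½)*(-5) - 1))/2 = (9*(5/12 - 1))/2 = (9*(-7/12))/2 = (½)*(-21/4) = -21/8 ≈ -2.6250)
-13 + b(1)*t = -13 + (-28 + 7*1)*(-21/8) = -13 + (-28 + 7)*(-21/8) = -13 - 21*(-21/8) = -13 + 441/8 = 337/8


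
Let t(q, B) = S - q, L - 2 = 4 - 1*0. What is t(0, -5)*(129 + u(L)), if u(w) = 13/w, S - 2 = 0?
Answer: 787/3 ≈ 262.33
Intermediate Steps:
L = 6 (L = 2 + (4 - 1*0) = 2 + (4 + 0) = 2 + 4 = 6)
S = 2 (S = 2 + 0 = 2)
t(q, B) = 2 - q
t(0, -5)*(129 + u(L)) = (2 - 1*0)*(129 + 13/6) = (2 + 0)*(129 + 13*(⅙)) = 2*(129 + 13/6) = 2*(787/6) = 787/3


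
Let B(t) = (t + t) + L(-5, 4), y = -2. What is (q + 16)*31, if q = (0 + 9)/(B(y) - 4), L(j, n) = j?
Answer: 6169/13 ≈ 474.54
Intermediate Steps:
B(t) = -5 + 2*t (B(t) = (t + t) - 5 = 2*t - 5 = -5 + 2*t)
q = -9/13 (q = (0 + 9)/((-5 + 2*(-2)) - 4) = 9/((-5 - 4) - 4) = 9/(-9 - 4) = 9/(-13) = 9*(-1/13) = -9/13 ≈ -0.69231)
(q + 16)*31 = (-9/13 + 16)*31 = (199/13)*31 = 6169/13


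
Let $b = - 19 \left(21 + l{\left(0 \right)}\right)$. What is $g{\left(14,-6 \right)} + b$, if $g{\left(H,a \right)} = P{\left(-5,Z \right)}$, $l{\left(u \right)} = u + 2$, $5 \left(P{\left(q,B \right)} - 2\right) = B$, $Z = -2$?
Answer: $- \frac{2177}{5} \approx -435.4$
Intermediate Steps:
$P{\left(q,B \right)} = 2 + \frac{B}{5}$
$l{\left(u \right)} = 2 + u$
$g{\left(H,a \right)} = \frac{8}{5}$ ($g{\left(H,a \right)} = 2 + \frac{1}{5} \left(-2\right) = 2 - \frac{2}{5} = \frac{8}{5}$)
$b = -437$ ($b = - 19 \left(21 + \left(2 + 0\right)\right) = - 19 \left(21 + 2\right) = \left(-19\right) 23 = -437$)
$g{\left(14,-6 \right)} + b = \frac{8}{5} - 437 = - \frac{2177}{5}$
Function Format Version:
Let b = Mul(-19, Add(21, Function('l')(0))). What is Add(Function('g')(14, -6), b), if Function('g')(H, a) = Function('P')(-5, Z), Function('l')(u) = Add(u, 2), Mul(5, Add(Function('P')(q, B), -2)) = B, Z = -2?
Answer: Rational(-2177, 5) ≈ -435.40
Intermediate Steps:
Function('P')(q, B) = Add(2, Mul(Rational(1, 5), B))
Function('l')(u) = Add(2, u)
Function('g')(H, a) = Rational(8, 5) (Function('g')(H, a) = Add(2, Mul(Rational(1, 5), -2)) = Add(2, Rational(-2, 5)) = Rational(8, 5))
b = -437 (b = Mul(-19, Add(21, Add(2, 0))) = Mul(-19, Add(21, 2)) = Mul(-19, 23) = -437)
Add(Function('g')(14, -6), b) = Add(Rational(8, 5), -437) = Rational(-2177, 5)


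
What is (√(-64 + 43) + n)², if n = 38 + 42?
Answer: (80 + I*√21)² ≈ 6379.0 + 733.21*I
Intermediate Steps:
n = 80
(√(-64 + 43) + n)² = (√(-64 + 43) + 80)² = (√(-21) + 80)² = (I*√21 + 80)² = (80 + I*√21)²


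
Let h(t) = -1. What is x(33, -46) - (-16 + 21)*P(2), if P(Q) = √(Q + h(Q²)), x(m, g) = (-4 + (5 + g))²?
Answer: 2020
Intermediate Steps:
x(m, g) = (1 + g)²
P(Q) = √(-1 + Q) (P(Q) = √(Q - 1) = √(-1 + Q))
x(33, -46) - (-16 + 21)*P(2) = (1 - 46)² - (-16 + 21)*√(-1 + 2) = (-45)² - 5*√1 = 2025 - 5 = 2020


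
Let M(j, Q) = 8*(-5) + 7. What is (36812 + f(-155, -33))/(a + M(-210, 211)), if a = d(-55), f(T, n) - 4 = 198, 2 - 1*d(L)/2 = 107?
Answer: -12338/81 ≈ -152.32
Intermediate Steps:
d(L) = -210 (d(L) = 4 - 2*107 = 4 - 214 = -210)
f(T, n) = 202 (f(T, n) = 4 + 198 = 202)
a = -210
M(j, Q) = -33 (M(j, Q) = -40 + 7 = -33)
(36812 + f(-155, -33))/(a + M(-210, 211)) = (36812 + 202)/(-210 - 33) = 37014/(-243) = 37014*(-1/243) = -12338/81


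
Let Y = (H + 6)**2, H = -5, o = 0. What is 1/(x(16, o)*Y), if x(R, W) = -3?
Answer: -1/3 ≈ -0.33333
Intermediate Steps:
Y = 1 (Y = (-5 + 6)**2 = 1**2 = 1)
1/(x(16, o)*Y) = 1/(-3*1) = 1/(-3) = -1/3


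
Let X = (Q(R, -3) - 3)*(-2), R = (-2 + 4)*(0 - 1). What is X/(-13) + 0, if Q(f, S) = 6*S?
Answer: -42/13 ≈ -3.2308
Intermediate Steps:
R = -2 (R = 2*(-1) = -2)
X = 42 (X = (6*(-3) - 3)*(-2) = (-18 - 3)*(-2) = -21*(-2) = 42)
X/(-13) + 0 = 42/(-13) + 0 = 42*(-1/13) + 0 = -42/13 + 0 = -42/13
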